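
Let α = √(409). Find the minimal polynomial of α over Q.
m_α(x) = x^2 - 409

α satisfies α^2 - 409 = 0, so x^2 - 409 annihilates α. Since d = 409 is squarefree and ≠ 1, it is not a perfect square in Q, so x^2 - 409 has no rational root and is therefore irreducible over Q (a degree-2 polynomial over a field is irreducible iff it has no root). Hence m_α(x) = x^2 - 409.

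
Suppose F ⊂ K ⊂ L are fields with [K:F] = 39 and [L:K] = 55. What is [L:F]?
[L:F] = 2145

The tower law says that for any tower of field extensions F ⊂ K ⊂ L with finite degrees, [L:F] = [L:K] · [K:F]. Here this gives [L:F] = 55 · 39 = 2145.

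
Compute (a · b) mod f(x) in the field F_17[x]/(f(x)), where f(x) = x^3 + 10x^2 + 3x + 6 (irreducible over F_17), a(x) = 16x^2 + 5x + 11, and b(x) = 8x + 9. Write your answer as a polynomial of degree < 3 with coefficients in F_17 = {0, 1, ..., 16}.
a · b ≡ 9x^2 + 4x + 11 (mod f(x))

Multiply in F_17[x]: a(x)·b(x) = (16x^2 + 5x + 11)·(8x + 9) = 9x^3 + 14x^2 + 14x + 14. This has degree ≥ 3, so divide by f(x) over F_17: 9x^3 + 14x^2 + 14x + 14 = (9)·(x^3 + 10x^2 + 3x + 6) + (9x^2 + 4x + 11). Hence a·b ≡ 9x^2 + 4x + 11 (mod f). (F_17[x]/(f) is a field with 17^3 = 4913 elements since f is irreducible of degree 3.)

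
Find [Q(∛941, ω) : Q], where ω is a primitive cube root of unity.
[Q(∛941, ω) : Q] = 6

[Q(∛941):Q] = 3 (min poly x^3 - 941, irreducible since 941 is not a perfect cube). [Q(ω):Q] = 2 (min poly x^2 + x + 1). Since Q(∛941) ⊂ R and ω ∉ R, we have ω ∉ Q(∛941), so x^2 + x + 1 remains irreducible over Q(∛941) and [Q(∛941, ω) : Q(∛941)] = 2. By the tower law, [Q(∛941, ω) : Q] = 3 · 2 = 6. (In fact Q(∛941, ω) is the splitting field of x^3 - 941 over Q.)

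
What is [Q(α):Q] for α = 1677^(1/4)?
[Q(α):Q] = 4

α is a root of x^4 - 1677. By Eisenstein's criterion at the prime p = 3 (which divides the constant term 1677 but p^2 = 9 does not, since 1677 is squarefree), x^4 - 1677 is irreducible over Q. Hence [Q(α):Q] = 4.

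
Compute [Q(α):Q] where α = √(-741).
[Q(α):Q] = 2

[Q(α):Q] equals the degree of the minimal polynomial of α. Here α^2 = -741 and x^2 + 741 is irreducible (d = -741 is squarefree, ≠ 1, hence not a square), so deg(m_α) = 2. Thus [Q(α):Q] = 2.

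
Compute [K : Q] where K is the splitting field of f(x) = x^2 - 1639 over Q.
[K : Q] = 2

f(x) = x^2 - 1639 factors as (x - √1639)(x + √1639). The splitting field is K = Q(√1639). Since 1639 is squarefree and > 1, it is not a perfect square, so x^2 - 1639 is irreducible over Q and [Q(√1639) : Q] = 2. Hence [K : Q] = 2.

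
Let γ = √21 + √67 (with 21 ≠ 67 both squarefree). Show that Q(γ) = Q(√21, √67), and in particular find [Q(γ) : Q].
[Q(γ) : Q] = 4 (equivalently, Q(γ) = Q(√21, √67))

Obviously Q(γ) ⊆ Q(√21, √67), and [Q(√21, √67):Q] = 4 (since 21, 67 are distinct squarefree integers > 1 with 1407 not a perfect square). To show equality we compute the minimal polynomial of γ. From γ = √21 + √67: γ^2 = 21 + 2√(1407) + 67 = 88 + 2√(1407), so γ^2 - 88 = 2√(1407); squaring, (γ^2 - 88)^2 = 4·1407, i.e. γ^4 - 176γ^2 + 7744 - 5628 = 0, i.e. γ^4 - 176γ^2 + 2116 = 0. So γ is a root of x^4 - 176x^2 + 2116. This polynomial is irreducible over Q: it has no rational root (each ±√21 ± √67 is irrational), and any factorization into two quadratics over Q would force √(1407) ∈ Q (pairing opposite roots) or √21, √67 ∈ Q (other pairings), all impossible. Hence [Q(γ):Q] = 4 = [Q(√21, √67):Q], so Q(γ) = Q(√21, √67).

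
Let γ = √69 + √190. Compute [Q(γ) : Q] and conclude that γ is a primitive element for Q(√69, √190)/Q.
[Q(γ) : Q] = 4 (equivalently, Q(γ) = Q(√69, √190))

Obviously Q(γ) ⊆ Q(√69, √190), and [Q(√69, √190):Q] = 4 (since 69, 190 are distinct squarefree integers > 1 with 13110 not a perfect square). To show equality we compute the minimal polynomial of γ. From γ = √69 + √190: γ^2 = 69 + 2√(13110) + 190 = 259 + 2√(13110), so γ^2 - 259 = 2√(13110); squaring, (γ^2 - 259)^2 = 4·13110, i.e. γ^4 - 518γ^2 + 67081 - 52440 = 0, i.e. γ^4 - 518γ^2 + 14641 = 0. So γ is a root of x^4 - 518x^2 + 14641. This polynomial is irreducible over Q: it has no rational root (each ±√69 ± √190 is irrational), and any factorization into two quadratics over Q would force √(13110) ∈ Q (pairing opposite roots) or √69, √190 ∈ Q (other pairings), all impossible. Hence [Q(γ):Q] = 4 = [Q(√69, √190):Q], so Q(γ) = Q(√69, √190).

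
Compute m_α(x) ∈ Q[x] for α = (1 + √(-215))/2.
m_α(x) = x^2 - x + 54

From 2α - 1 = √(-215), squaring gives (2α - 1)^2 = -215, i.e. 4α^2 - 4α + 1 = -215, so α^2 - α + (1 + 215)/4 = 0. Since -215 ≡ 1 (mod 4), (1 + 215)/4 = 54 ∈ Z. The polynomial x^2 - x + 54 has discriminant 1 - 4·(54) = -215, which is not a perfect square in Q (d = -215 is squarefree and ≠ 1), so x^2 - x + 54 is irreducible over Q. It is the minimal polynomial of α.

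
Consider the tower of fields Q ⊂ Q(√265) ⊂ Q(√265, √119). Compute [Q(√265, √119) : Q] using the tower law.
[Q(√265, √119) : Q] = 4

[Q(√265):Q] = 2 (min poly x^2 - 265, irreducible since 265 is squarefree > 1). For the top step, suppose √119 ∈ Q(√265), say √119 = c + d√265 with c, d ∈ Q. Squaring: 119 = c^2 + 265d^2 + 2cd√265. Since √265 ∉ Q this forces 2cd = 0. If d = 0 then √119 = c ∈ Q, contradicting 119 squarefree > 1. If c = 0 then 119 = 265d^2, so 265·119 = (265d)^2 is a perfect square in Q — but 265·119 = 31535 is not a perfect square (since 265 and 119 are distinct squarefree integers). Contradiction. Hence √119 ∉ Q(√265), so x^2 - 119 stays irreducible over Q(√265) and [Q(√265, √119) : Q(√265)] = 2. By the tower law, [Q(√265, √119) : Q] = 2 · 2 = 4.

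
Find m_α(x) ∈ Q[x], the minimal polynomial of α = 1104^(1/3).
m_α(x) = x^3 - 1104

α satisfies α^3 = 1104, so x^3 - 1104 annihilates α. By the rational root test, a rational root p/q (in lowest terms) of x^3 - 1104 would satisfy p^3 = 1104 q^3, forcing q = 1 and p^3 = 1104; but 1104 is not a perfect cube, contradiction. A monic cubic over Q with no rational root is irreducible (any nontrivial factorization would include a linear factor). Hence x^3 - 1104 is the minimal polynomial of α, and in particular [Q(α):Q] = 3.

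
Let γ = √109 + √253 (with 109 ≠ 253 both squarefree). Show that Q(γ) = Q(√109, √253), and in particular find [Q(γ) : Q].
[Q(γ) : Q] = 4 (equivalently, Q(γ) = Q(√109, √253))

Obviously Q(γ) ⊆ Q(√109, √253), and [Q(√109, √253):Q] = 4 (since 109, 253 are distinct squarefree integers > 1 with 27577 not a perfect square). To show equality we compute the minimal polynomial of γ. From γ = √109 + √253: γ^2 = 109 + 2√(27577) + 253 = 362 + 2√(27577), so γ^2 - 362 = 2√(27577); squaring, (γ^2 - 362)^2 = 4·27577, i.e. γ^4 - 724γ^2 + 131044 - 110308 = 0, i.e. γ^4 - 724γ^2 + 20736 = 0. So γ is a root of x^4 - 724x^2 + 20736. This polynomial is irreducible over Q: it has no rational root (each ±√109 ± √253 is irrational), and any factorization into two quadratics over Q would force √(27577) ∈ Q (pairing opposite roots) or √109, √253 ∈ Q (other pairings), all impossible. Hence [Q(γ):Q] = 4 = [Q(√109, √253):Q], so Q(γ) = Q(√109, √253).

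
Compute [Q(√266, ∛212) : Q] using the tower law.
[Q(√266, ∛212) : Q] = 6

Let L = Q(√266, ∛212). Since Q(√266) ⊂ L and [Q(√266):Q] = 2, the tower law gives 2 | [L:Q]. Likewise Q(∛212) ⊂ L with [Q(∛212):Q] = 3 (because 212 is not a perfect cube), so 3 | [L:Q]. As gcd(2,3) = 1, [L:Q] is divisible by 6. Conversely L is generated over Q by √266 and ∛212, so [L:Q] ≤ 2·3 = 6. Therefore [Q(√266, ∛212) : Q] = 6.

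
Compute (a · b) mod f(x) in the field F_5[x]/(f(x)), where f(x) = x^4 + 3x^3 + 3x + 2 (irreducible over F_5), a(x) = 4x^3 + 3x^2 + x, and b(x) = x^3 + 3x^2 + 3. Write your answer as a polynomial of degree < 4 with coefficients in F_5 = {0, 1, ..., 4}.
a · b ≡ 2x^2 + 4x + 3 (mod f(x))

Multiply in F_5[x]: a(x)·b(x) = (4x^3 + 3x^2 + x)·(x^3 + 3x^2 + 3) = 4x^6 + 4x^2 + 3x. This has degree ≥ 4, so divide by f(x) over F_5: 4x^6 + 4x^2 + 3x = (4x^2 + 3x + 1)·(x^4 + 3x^3 + 3x + 2) + (2x^2 + 4x + 3). Hence a·b ≡ 2x^2 + 4x + 3 (mod f). (F_5[x]/(f) is a field with 5^4 = 625 elements since f is irreducible of degree 4.)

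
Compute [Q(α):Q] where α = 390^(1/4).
[Q(α):Q] = 4

α is a root of x^4 - 390. By Eisenstein's criterion at the prime p = 2 (which divides the constant term 390 but p^2 = 4 does not, since 390 is squarefree), x^4 - 390 is irreducible over Q. Hence [Q(α):Q] = 4.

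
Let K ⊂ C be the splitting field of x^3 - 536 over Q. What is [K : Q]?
[K : Q] = 6

The roots of x^3 - 536 are ∛536, ω∛536, ω^2∛536 where ω = e^(2πi/3) is a primitive cube root of unity, so K = Q(∛536, ω). Now [Q(∛536):Q] = 3 (since 536 is not a perfect cube, x^3 - 536 is irreducible) and [Q(ω):Q] = 2. Both 2 and 3 divide [K:Q], and [K:Q] ≤ 3·2 = 6, so [K:Q] = 6. (Equivalently: Q(∛536) ⊂ R but ω ∉ R, so [K : Q(∛536)] = 2.)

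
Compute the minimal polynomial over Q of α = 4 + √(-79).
m_α(x) = x^2 - 8x + 95

From α - 4 = √(-79), squaring gives (α - 4)^2 = -79, i.e. α^2 - 8α + 16 = -79, so α^2 - 8α + 95 = 0. The discriminant of x^2 - 8x + 95 is (-8)^2 - 4·(95) = 64 - 380 = -316, and 4·(-79) is not a perfect square in Q since -79 is squarefree and ≠ 1. Hence x^2 - 8x + 95 is irreducible over Q and is the minimal polynomial of α.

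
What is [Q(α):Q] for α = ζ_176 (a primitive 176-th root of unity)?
[Q(α):Q] = 80

The minimal polynomial of ζ_176 over Q is the 176-th cyclotomic polynomial Φ_176(x), which is irreducible over Q and has degree φ(176) = 80. Hence [Q(α):Q] = φ(176) = 80.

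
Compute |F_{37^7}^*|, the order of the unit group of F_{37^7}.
|F_{37^7}^*| = 94931877132

F_{37^7} has 37^7 = 94931877133 elements; its multiplicative group consists of all nonzero elements, so |F_{37^7}^*| = 94931877133 - 1 = 94931877132. (It is cyclic since any finite subgroup of the multiplicative group of a field is cyclic.)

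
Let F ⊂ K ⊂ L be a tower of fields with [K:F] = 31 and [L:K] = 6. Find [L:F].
[L:F] = 186

The tower law says that for any tower of field extensions F ⊂ K ⊂ L with finite degrees, [L:F] = [L:K] · [K:F]. Here this gives [L:F] = 6 · 31 = 186.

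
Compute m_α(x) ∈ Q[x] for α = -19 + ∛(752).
m_α(x) = x^3 + 57x^2 + 1083x + 6107

Set β = α + 19 = ∛(752), so β^3 = 752. Then (α + 19)^3 - 752 = 0, i.e. α is a root of g(x) = (x + 19)^3 - 752 = x^3 + 57x^2 + 1083x + 6107. Since g(x) = h(x + 19) where h(x) = x^3 - 752, and h is irreducible over Q (because 752 is not a perfect cube, so h has no rational root, and a monic cubic with no rational root is irreducible), g is also irreducible (irreducibility is preserved under the substitution x → x + 19). Hence m_α(x) = x^3 + 57x^2 + 1083x + 6107.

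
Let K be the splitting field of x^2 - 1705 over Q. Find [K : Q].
[K : Q] = 2

f(x) = x^2 - 1705 factors as (x - √1705)(x + √1705). The splitting field is K = Q(√1705). Since 1705 is squarefree and > 1, it is not a perfect square, so x^2 - 1705 is irreducible over Q and [Q(√1705) : Q] = 2. Hence [K : Q] = 2.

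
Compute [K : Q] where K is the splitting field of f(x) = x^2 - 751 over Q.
[K : Q] = 2

f(x) = x^2 - 751 factors as (x - √751)(x + √751). The splitting field is K = Q(√751). Since 751 is squarefree and > 1, it is not a perfect square, so x^2 - 751 is irreducible over Q and [Q(√751) : Q] = 2. Hence [K : Q] = 2.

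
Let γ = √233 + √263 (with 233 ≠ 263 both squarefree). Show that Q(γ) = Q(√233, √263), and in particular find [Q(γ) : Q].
[Q(γ) : Q] = 4 (equivalently, Q(γ) = Q(√233, √263))

Obviously Q(γ) ⊆ Q(√233, √263), and [Q(√233, √263):Q] = 4 (since 233, 263 are distinct squarefree integers > 1 with 61279 not a perfect square). To show equality we compute the minimal polynomial of γ. From γ = √233 + √263: γ^2 = 233 + 2√(61279) + 263 = 496 + 2√(61279), so γ^2 - 496 = 2√(61279); squaring, (γ^2 - 496)^2 = 4·61279, i.e. γ^4 - 992γ^2 + 246016 - 245116 = 0, i.e. γ^4 - 992γ^2 + 900 = 0. So γ is a root of x^4 - 992x^2 + 900. This polynomial is irreducible over Q: it has no rational root (each ±√233 ± √263 is irrational), and any factorization into two quadratics over Q would force √(61279) ∈ Q (pairing opposite roots) or √233, √263 ∈ Q (other pairings), all impossible. Hence [Q(γ):Q] = 4 = [Q(√233, √263):Q], so Q(γ) = Q(√233, √263).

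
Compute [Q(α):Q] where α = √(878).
[Q(α):Q] = 2

[Q(α):Q] equals the degree of the minimal polynomial of α. Here α^2 = 878 and x^2 - 878 is irreducible (d = 878 is squarefree, ≠ 1, hence not a square), so deg(m_α) = 2. Thus [Q(α):Q] = 2.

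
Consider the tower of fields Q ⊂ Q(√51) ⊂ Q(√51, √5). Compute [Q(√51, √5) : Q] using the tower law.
[Q(√51, √5) : Q] = 4

[Q(√51):Q] = 2 (min poly x^2 - 51, irreducible since 51 is squarefree > 1). For the top step, suppose √5 ∈ Q(√51), say √5 = c + d√51 with c, d ∈ Q. Squaring: 5 = c^2 + 51d^2 + 2cd√51. Since √51 ∉ Q this forces 2cd = 0. If d = 0 then √5 = c ∈ Q, contradicting 5 squarefree > 1. If c = 0 then 5 = 51d^2, so 51·5 = (51d)^2 is a perfect square in Q — but 51·5 = 255 is not a perfect square (since 51 and 5 are distinct squarefree integers). Contradiction. Hence √5 ∉ Q(√51), so x^2 - 5 stays irreducible over Q(√51) and [Q(√51, √5) : Q(√51)] = 2. By the tower law, [Q(√51, √5) : Q] = 2 · 2 = 4.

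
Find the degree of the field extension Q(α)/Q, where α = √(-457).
[Q(α):Q] = 2

[Q(α):Q] equals the degree of the minimal polynomial of α. Here α^2 = -457 and x^2 + 457 is irreducible (d = -457 is squarefree, ≠ 1, hence not a square), so deg(m_α) = 2. Thus [Q(α):Q] = 2.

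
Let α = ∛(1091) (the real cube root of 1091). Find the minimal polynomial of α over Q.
m_α(x) = x^3 - 1091

α satisfies α^3 = 1091, so x^3 - 1091 annihilates α. By the rational root test, a rational root p/q (in lowest terms) of x^3 - 1091 would satisfy p^3 = 1091 q^3, forcing q = 1 and p^3 = 1091; but 1091 is not a perfect cube, contradiction. A monic cubic over Q with no rational root is irreducible (any nontrivial factorization would include a linear factor). Hence x^3 - 1091 is the minimal polynomial of α, and in particular [Q(α):Q] = 3.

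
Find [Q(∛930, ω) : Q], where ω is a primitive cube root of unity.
[Q(∛930, ω) : Q] = 6

[Q(∛930):Q] = 3 (min poly x^3 - 930, irreducible since 930 is not a perfect cube). [Q(ω):Q] = 2 (min poly x^2 + x + 1). Since Q(∛930) ⊂ R and ω ∉ R, we have ω ∉ Q(∛930), so x^2 + x + 1 remains irreducible over Q(∛930) and [Q(∛930, ω) : Q(∛930)] = 2. By the tower law, [Q(∛930, ω) : Q] = 3 · 2 = 6. (In fact Q(∛930, ω) is the splitting field of x^3 - 930 over Q.)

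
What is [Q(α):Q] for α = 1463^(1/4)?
[Q(α):Q] = 4

α is a root of x^4 - 1463. By Eisenstein's criterion at the prime p = 7 (which divides the constant term 1463 but p^2 = 49 does not, since 1463 is squarefree), x^4 - 1463 is irreducible over Q. Hence [Q(α):Q] = 4.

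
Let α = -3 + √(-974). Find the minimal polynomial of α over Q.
m_α(x) = x^2 + 6x + 983

From α + 3 = √(-974), squaring gives (α + 3)^2 = -974, i.e. α^2 + 6α + 9 = -974, so α^2 + 6α + 983 = 0. The discriminant of x^2 + 6x + 983 is (6)^2 - 4·(983) = 36 - 3932 = -3896, and 4·(-974) is not a perfect square in Q since -974 is squarefree and ≠ 1. Hence x^2 + 6x + 983 is irreducible over Q and is the minimal polynomial of α.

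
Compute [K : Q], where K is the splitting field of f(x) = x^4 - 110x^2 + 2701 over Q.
[K : Q] = 4

Solving the quadratic in x^2: x^2 = (110 ± √(110^2 - 4·2701))/2 = (110 ± √1296)/2 = (110 ± 36)/2, giving x^2 = 37 or x^2 = 73. So f(x) = (x^2 - 37)(x^2 - 73) and the roots of f are ±√37, ±√73. Hence the splitting field is K = Q(√37, √73). Since 37 and 73 are distinct squarefree integers > 1, their product 2701 is not a perfect square, so √73 ∉ Q(√37). By the tower law [K:Q] = [Q(√37,√73):Q(√37)] · [Q(√37):Q] = 2 · 2 = 4.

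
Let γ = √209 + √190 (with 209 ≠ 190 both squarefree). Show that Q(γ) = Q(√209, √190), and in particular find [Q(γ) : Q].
[Q(γ) : Q] = 4 (equivalently, Q(γ) = Q(√209, √190))

Obviously Q(γ) ⊆ Q(√209, √190), and [Q(√209, √190):Q] = 4 (since 209, 190 are distinct squarefree integers > 1 with 39710 not a perfect square). To show equality we compute the minimal polynomial of γ. From γ = √209 + √190: γ^2 = 209 + 2√(39710) + 190 = 399 + 2√(39710), so γ^2 - 399 = 2√(39710); squaring, (γ^2 - 399)^2 = 4·39710, i.e. γ^4 - 798γ^2 + 159201 - 158840 = 0, i.e. γ^4 - 798γ^2 + 361 = 0. So γ is a root of x^4 - 798x^2 + 361. This polynomial is irreducible over Q: it has no rational root (each ±√209 ± √190 is irrational), and any factorization into two quadratics over Q would force √(39710) ∈ Q (pairing opposite roots) or √209, √190 ∈ Q (other pairings), all impossible. Hence [Q(γ):Q] = 4 = [Q(√209, √190):Q], so Q(γ) = Q(√209, √190).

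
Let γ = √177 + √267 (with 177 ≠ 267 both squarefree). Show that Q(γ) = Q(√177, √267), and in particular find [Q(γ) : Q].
[Q(γ) : Q] = 4 (equivalently, Q(γ) = Q(√177, √267))

Obviously Q(γ) ⊆ Q(√177, √267), and [Q(√177, √267):Q] = 4 (since 177, 267 are distinct squarefree integers > 1 with 47259 not a perfect square). To show equality we compute the minimal polynomial of γ. From γ = √177 + √267: γ^2 = 177 + 2√(47259) + 267 = 444 + 2√(47259), so γ^2 - 444 = 2√(47259); squaring, (γ^2 - 444)^2 = 4·47259, i.e. γ^4 - 888γ^2 + 197136 - 189036 = 0, i.e. γ^4 - 888γ^2 + 8100 = 0. So γ is a root of x^4 - 888x^2 + 8100. This polynomial is irreducible over Q: it has no rational root (each ±√177 ± √267 is irrational), and any factorization into two quadratics over Q would force √(47259) ∈ Q (pairing opposite roots) or √177, √267 ∈ Q (other pairings), all impossible. Hence [Q(γ):Q] = 4 = [Q(√177, √267):Q], so Q(γ) = Q(√177, √267).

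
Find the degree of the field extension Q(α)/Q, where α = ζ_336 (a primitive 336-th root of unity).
[Q(α):Q] = 96

The minimal polynomial of ζ_336 over Q is the 336-th cyclotomic polynomial Φ_336(x), which is irreducible over Q and has degree φ(336) = 96. Hence [Q(α):Q] = φ(336) = 96.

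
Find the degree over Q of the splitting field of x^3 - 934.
[K : Q] = 6

The roots of x^3 - 934 are ∛934, ω∛934, ω^2∛934 where ω = e^(2πi/3) is a primitive cube root of unity, so K = Q(∛934, ω). Now [Q(∛934):Q] = 3 (since 934 is not a perfect cube, x^3 - 934 is irreducible) and [Q(ω):Q] = 2. Both 2 and 3 divide [K:Q], and [K:Q] ≤ 3·2 = 6, so [K:Q] = 6. (Equivalently: Q(∛934) ⊂ R but ω ∉ R, so [K : Q(∛934)] = 2.)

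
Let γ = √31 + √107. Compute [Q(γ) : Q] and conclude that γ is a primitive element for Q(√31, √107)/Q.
[Q(γ) : Q] = 4 (equivalently, Q(γ) = Q(√31, √107))

Obviously Q(γ) ⊆ Q(√31, √107), and [Q(√31, √107):Q] = 4 (since 31, 107 are distinct squarefree integers > 1 with 3317 not a perfect square). To show equality we compute the minimal polynomial of γ. From γ = √31 + √107: γ^2 = 31 + 2√(3317) + 107 = 138 + 2√(3317), so γ^2 - 138 = 2√(3317); squaring, (γ^2 - 138)^2 = 4·3317, i.e. γ^4 - 276γ^2 + 19044 - 13268 = 0, i.e. γ^4 - 276γ^2 + 5776 = 0. So γ is a root of x^4 - 276x^2 + 5776. This polynomial is irreducible over Q: it has no rational root (each ±√31 ± √107 is irrational), and any factorization into two quadratics over Q would force √(3317) ∈ Q (pairing opposite roots) or √31, √107 ∈ Q (other pairings), all impossible. Hence [Q(γ):Q] = 4 = [Q(√31, √107):Q], so Q(γ) = Q(√31, √107).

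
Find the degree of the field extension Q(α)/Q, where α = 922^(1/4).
[Q(α):Q] = 4

α is a root of x^4 - 922. By Eisenstein's criterion at the prime p = 2 (which divides the constant term 922 but p^2 = 4 does not, since 922 is squarefree), x^4 - 922 is irreducible over Q. Hence [Q(α):Q] = 4.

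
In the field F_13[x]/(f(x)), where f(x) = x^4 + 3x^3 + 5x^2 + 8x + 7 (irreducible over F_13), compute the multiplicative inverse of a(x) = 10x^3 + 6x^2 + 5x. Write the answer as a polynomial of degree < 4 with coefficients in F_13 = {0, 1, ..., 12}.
a(x)^(-1) ≡ 6x^2 + 9x + 8 (mod f(x))

Since f is irreducible over F_13, F_13[x]/(f) is a field and a(x) ≠ 0 has an inverse. Apply the extended Euclidean algorithm to f(x) and a(x) in F_13[x]: f(x) = (4x + 7)·a(x) + (8x^2 + 12x + 7);  a(x) = (11x + 7)·(8x^2 + 12x + 7) + (3). The last nonzero remainder is the constant 3 = gcd(f, a) in F_13. Back-substituting through the division chain expresses 3 = s(x)·a(x) + t(x)·f(x) with s(x) ≡ 5x^2 + x + 11 (mod f), so (5x^2 + x + 11)·a(x) ≡ 3 (mod f). Multiplying by 3^(-1) ≡ 9 in F_13 gives a(x)^(-1) ≡ 9·(5x^2 + x + 11) ≡ 6x^2 + 9x + 8 (mod f). Check: (10x^3 + 6x^2 + 5x)·(6x^2 + 9x + 8) = 8x^5 + 9x^4 + 8x^3 + 2x^2 + x ≡ 1 (mod x^4 + 3x^3 + 5x^2 + 8x + 7).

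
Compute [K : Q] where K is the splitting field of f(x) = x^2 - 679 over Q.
[K : Q] = 2

f(x) = x^2 - 679 factors as (x - √679)(x + √679). The splitting field is K = Q(√679). Since 679 is squarefree and > 1, it is not a perfect square, so x^2 - 679 is irreducible over Q and [Q(√679) : Q] = 2. Hence [K : Q] = 2.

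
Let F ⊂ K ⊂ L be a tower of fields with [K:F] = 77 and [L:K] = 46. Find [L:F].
[L:F] = 3542

The tower law says that for any tower of field extensions F ⊂ K ⊂ L with finite degrees, [L:F] = [L:K] · [K:F]. Here this gives [L:F] = 46 · 77 = 3542.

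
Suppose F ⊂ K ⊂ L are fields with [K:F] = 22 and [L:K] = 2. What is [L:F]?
[L:F] = 44

The tower law says that for any tower of field extensions F ⊂ K ⊂ L with finite degrees, [L:F] = [L:K] · [K:F]. Here this gives [L:F] = 2 · 22 = 44.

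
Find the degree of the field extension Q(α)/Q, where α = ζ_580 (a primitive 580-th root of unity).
[Q(α):Q] = 224

The minimal polynomial of ζ_580 over Q is the 580-th cyclotomic polynomial Φ_580(x), which is irreducible over Q and has degree φ(580) = 224. Hence [Q(α):Q] = φ(580) = 224.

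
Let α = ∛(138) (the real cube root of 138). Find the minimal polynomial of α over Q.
m_α(x) = x^3 - 138

α satisfies α^3 = 138, so x^3 - 138 annihilates α. By the rational root test, a rational root p/q (in lowest terms) of x^3 - 138 would satisfy p^3 = 138 q^3, forcing q = 1 and p^3 = 138; but 138 is not a perfect cube, contradiction. A monic cubic over Q with no rational root is irreducible (any nontrivial factorization would include a linear factor). Hence x^3 - 138 is the minimal polynomial of α, and in particular [Q(α):Q] = 3.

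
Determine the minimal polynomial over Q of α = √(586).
m_α(x) = x^2 - 586

α satisfies α^2 - 586 = 0, so x^2 - 586 annihilates α. Since d = 586 is squarefree and ≠ 1, it is not a perfect square in Q, so x^2 - 586 has no rational root and is therefore irreducible over Q (a degree-2 polynomial over a field is irreducible iff it has no root). Hence m_α(x) = x^2 - 586.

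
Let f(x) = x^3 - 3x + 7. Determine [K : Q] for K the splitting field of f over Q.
[K : Q] = 6

By the rational root test, any rational root of the monic integer polynomial f(x) = x^3 - 3x + 7 must be an integer dividing the constant term 7, i.e. one of ±{1, 7}. Evaluating: f(1) = 5, f(-1) = 9, f(7) = 329, f(-7) = -315; none is 0, so f has no rational root and is therefore irreducible over Q (a cubic with no linear factor over a field is irreducible). For an irreducible cubic, the Galois group is A_3 or S_3 according as the discriminant disc(f) = -4a^3 - 27b^2 = -4·(-3)^3 - 27·(7)^2 = -1215 is or is not a square in Q. Here disc(f) = -1215 is not a perfect square in Q, so the Galois group of f over Q is not contained in A_3 and must be all of S_3. The splitting field has degree |S_3| = 6 over Q, so [K : Q] = 6.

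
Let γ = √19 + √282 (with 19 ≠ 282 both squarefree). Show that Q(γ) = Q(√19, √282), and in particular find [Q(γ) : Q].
[Q(γ) : Q] = 4 (equivalently, Q(γ) = Q(√19, √282))

Obviously Q(γ) ⊆ Q(√19, √282), and [Q(√19, √282):Q] = 4 (since 19, 282 are distinct squarefree integers > 1 with 5358 not a perfect square). To show equality we compute the minimal polynomial of γ. From γ = √19 + √282: γ^2 = 19 + 2√(5358) + 282 = 301 + 2√(5358), so γ^2 - 301 = 2√(5358); squaring, (γ^2 - 301)^2 = 4·5358, i.e. γ^4 - 602γ^2 + 90601 - 21432 = 0, i.e. γ^4 - 602γ^2 + 69169 = 0. So γ is a root of x^4 - 602x^2 + 69169. This polynomial is irreducible over Q: it has no rational root (each ±√19 ± √282 is irrational), and any factorization into two quadratics over Q would force √(5358) ∈ Q (pairing opposite roots) or √19, √282 ∈ Q (other pairings), all impossible. Hence [Q(γ):Q] = 4 = [Q(√19, √282):Q], so Q(γ) = Q(√19, √282).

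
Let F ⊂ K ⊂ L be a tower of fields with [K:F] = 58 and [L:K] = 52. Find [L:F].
[L:F] = 3016

The tower law says that for any tower of field extensions F ⊂ K ⊂ L with finite degrees, [L:F] = [L:K] · [K:F]. Here this gives [L:F] = 52 · 58 = 3016.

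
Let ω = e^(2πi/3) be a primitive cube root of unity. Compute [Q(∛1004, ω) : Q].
[Q(∛1004, ω) : Q] = 6

[Q(∛1004):Q] = 3 (min poly x^3 - 1004, irreducible since 1004 is not a perfect cube). [Q(ω):Q] = 2 (min poly x^2 + x + 1). Since Q(∛1004) ⊂ R and ω ∉ R, we have ω ∉ Q(∛1004), so x^2 + x + 1 remains irreducible over Q(∛1004) and [Q(∛1004, ω) : Q(∛1004)] = 2. By the tower law, [Q(∛1004, ω) : Q] = 3 · 2 = 6. (In fact Q(∛1004, ω) is the splitting field of x^3 - 1004 over Q.)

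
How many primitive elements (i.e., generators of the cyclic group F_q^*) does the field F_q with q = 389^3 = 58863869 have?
There are φ(58863868) = 24966144 primitive elements

F_q^* is cyclic of order q - 1 = 58863868. A cyclic group of order m has exactly φ(m) generators. Here m = 58863868 = 2^2 · 7 · 97 · 21673, so the number of primitive elements is φ(58863868) = 24966144.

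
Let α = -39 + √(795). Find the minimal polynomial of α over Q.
m_α(x) = x^2 + 78x + 726

From α + 39 = √(795), squaring gives (α + 39)^2 = 795, i.e. α^2 + 78α + 1521 = 795, so α^2 + 78α + 726 = 0. The discriminant of x^2 + 78x + 726 is (78)^2 - 4·(726) = 6084 - 2904 = 3180, and 4·(795) is not a perfect square in Q since 795 is squarefree and ≠ 1. Hence x^2 + 78x + 726 is irreducible over Q and is the minimal polynomial of α.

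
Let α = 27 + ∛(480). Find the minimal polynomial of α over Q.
m_α(x) = x^3 - 81x^2 + 2187x - 20163

Set β = α - 27 = ∛(480), so β^3 = 480. Then (α - 27)^3 - 480 = 0, i.e. α is a root of g(x) = (x - 27)^3 - 480 = x^3 - 81x^2 + 2187x - 20163. Since g(x) = h(x - 27) where h(x) = x^3 - 480, and h is irreducible over Q (because 480 is not a perfect cube, so h has no rational root, and a monic cubic with no rational root is irreducible), g is also irreducible (irreducibility is preserved under the substitution x → x - 27). Hence m_α(x) = x^3 - 81x^2 + 2187x - 20163.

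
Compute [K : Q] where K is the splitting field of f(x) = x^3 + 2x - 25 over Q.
[K : Q] = 6

By the rational root test, any rational root of the monic integer polynomial f(x) = x^3 + 2x - 25 must be an integer dividing the constant term -25, i.e. one of ±{1, 5, 25}. Evaluating: f(1) = -22, f(-1) = -28, f(5) = 110, f(-5) = -160, f(25) = 15650, f(-25) = -15700; none is 0, so f has no rational root and is therefore irreducible over Q (a cubic with no linear factor over a field is irreducible). For an irreducible cubic, the Galois group is A_3 or S_3 according as the discriminant disc(f) = -4a^3 - 27b^2 = -4·(2)^3 - 27·(-25)^2 = -16907 is or is not a square in Q. Here disc(f) = -16907 is not a perfect square in Q, so the Galois group of f over Q is not contained in A_3 and must be all of S_3. The splitting field has degree |S_3| = 6 over Q, so [K : Q] = 6.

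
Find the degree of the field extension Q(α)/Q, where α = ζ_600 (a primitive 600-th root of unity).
[Q(α):Q] = 160

The minimal polynomial of ζ_600 over Q is the 600-th cyclotomic polynomial Φ_600(x), which is irreducible over Q and has degree φ(600) = 160. Hence [Q(α):Q] = φ(600) = 160.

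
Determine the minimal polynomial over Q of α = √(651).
m_α(x) = x^2 - 651

α satisfies α^2 - 651 = 0, so x^2 - 651 annihilates α. Since d = 651 is squarefree and ≠ 1, it is not a perfect square in Q, so x^2 - 651 has no rational root and is therefore irreducible over Q (a degree-2 polynomial over a field is irreducible iff it has no root). Hence m_α(x) = x^2 - 651.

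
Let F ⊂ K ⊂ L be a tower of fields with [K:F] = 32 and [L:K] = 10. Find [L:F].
[L:F] = 320

The tower law says that for any tower of field extensions F ⊂ K ⊂ L with finite degrees, [L:F] = [L:K] · [K:F]. Here this gives [L:F] = 10 · 32 = 320.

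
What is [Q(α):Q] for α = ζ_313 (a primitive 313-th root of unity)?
[Q(α):Q] = 312

The minimal polynomial of ζ_313 over Q is the 313-th cyclotomic polynomial Φ_313(x), which is irreducible over Q and has degree φ(313) = 312. Hence [Q(α):Q] = φ(313) = 312.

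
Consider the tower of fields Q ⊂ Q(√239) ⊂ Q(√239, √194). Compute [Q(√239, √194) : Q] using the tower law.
[Q(√239, √194) : Q] = 4

[Q(√239):Q] = 2 (min poly x^2 - 239, irreducible since 239 is squarefree > 1). For the top step, suppose √194 ∈ Q(√239), say √194 = c + d√239 with c, d ∈ Q. Squaring: 194 = c^2 + 239d^2 + 2cd√239. Since √239 ∉ Q this forces 2cd = 0. If d = 0 then √194 = c ∈ Q, contradicting 194 squarefree > 1. If c = 0 then 194 = 239d^2, so 239·194 = (239d)^2 is a perfect square in Q — but 239·194 = 46366 is not a perfect square (since 239 and 194 are distinct squarefree integers). Contradiction. Hence √194 ∉ Q(√239), so x^2 - 194 stays irreducible over Q(√239) and [Q(√239, √194) : Q(√239)] = 2. By the tower law, [Q(√239, √194) : Q] = 2 · 2 = 4.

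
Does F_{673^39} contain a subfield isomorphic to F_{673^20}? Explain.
No: F_{673^20} is not a subfield of F_{673^39}

F_{p^m} embeds in F_{p^n} iff m | n. Here 20 ∤ 39 (since 39 = 1·20 + 19 with remainder 19 ≠ 0), so F_{673^20} is not a subfield of F_{673^39}. Equivalently: if it were, the tower law would give 20 = [F_{673^20}:F_673] dividing [F_{673^39}:F_673] = 39, contradiction.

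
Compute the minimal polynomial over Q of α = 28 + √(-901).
m_α(x) = x^2 - 56x + 1685

From α - 28 = √(-901), squaring gives (α - 28)^2 = -901, i.e. α^2 - 56α + 784 = -901, so α^2 - 56α + 1685 = 0. The discriminant of x^2 - 56x + 1685 is (-56)^2 - 4·(1685) = 3136 - 6740 = -3604, and 4·(-901) is not a perfect square in Q since -901 is squarefree and ≠ 1. Hence x^2 - 56x + 1685 is irreducible over Q and is the minimal polynomial of α.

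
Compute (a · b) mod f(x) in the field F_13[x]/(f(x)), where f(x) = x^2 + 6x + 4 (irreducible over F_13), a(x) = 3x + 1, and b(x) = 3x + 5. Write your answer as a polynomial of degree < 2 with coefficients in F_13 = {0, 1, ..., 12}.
a · b ≡ 3x + 8 (mod f(x))

Multiply in F_13[x]: a(x)·b(x) = (3x + 1)·(3x + 5) = 9x^2 + 5x + 5. This has degree ≥ 2, so divide by f(x) over F_13: 9x^2 + 5x + 5 = (9)·(x^2 + 6x + 4) + (3x + 8). Hence a·b ≡ 3x + 8 (mod f). (F_13[x]/(f) is a field with 13^2 = 169 elements since f is irreducible of degree 2.)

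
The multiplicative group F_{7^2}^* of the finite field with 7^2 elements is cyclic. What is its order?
|F_{7^2}^*| = 48

F_{7^2} has 7^2 = 49 elements; its multiplicative group consists of all nonzero elements, so |F_{7^2}^*| = 49 - 1 = 48. (It is cyclic since any finite subgroup of the multiplicative group of a field is cyclic.)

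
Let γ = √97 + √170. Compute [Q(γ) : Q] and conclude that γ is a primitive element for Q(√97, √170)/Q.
[Q(γ) : Q] = 4 (equivalently, Q(γ) = Q(√97, √170))

Obviously Q(γ) ⊆ Q(√97, √170), and [Q(√97, √170):Q] = 4 (since 97, 170 are distinct squarefree integers > 1 with 16490 not a perfect square). To show equality we compute the minimal polynomial of γ. From γ = √97 + √170: γ^2 = 97 + 2√(16490) + 170 = 267 + 2√(16490), so γ^2 - 267 = 2√(16490); squaring, (γ^2 - 267)^2 = 4·16490, i.e. γ^4 - 534γ^2 + 71289 - 65960 = 0, i.e. γ^4 - 534γ^2 + 5329 = 0. So γ is a root of x^4 - 534x^2 + 5329. This polynomial is irreducible over Q: it has no rational root (each ±√97 ± √170 is irrational), and any factorization into two quadratics over Q would force √(16490) ∈ Q (pairing opposite roots) or √97, √170 ∈ Q (other pairings), all impossible. Hence [Q(γ):Q] = 4 = [Q(√97, √170):Q], so Q(γ) = Q(√97, √170).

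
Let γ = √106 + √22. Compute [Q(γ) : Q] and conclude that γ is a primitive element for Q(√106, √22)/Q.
[Q(γ) : Q] = 4 (equivalently, Q(γ) = Q(√106, √22))

Obviously Q(γ) ⊆ Q(√106, √22), and [Q(√106, √22):Q] = 4 (since 106, 22 are distinct squarefree integers > 1 with 2332 not a perfect square). To show equality we compute the minimal polynomial of γ. From γ = √106 + √22: γ^2 = 106 + 2√(2332) + 22 = 128 + 2√(2332), so γ^2 - 128 = 2√(2332); squaring, (γ^2 - 128)^2 = 4·2332, i.e. γ^4 - 256γ^2 + 16384 - 9328 = 0, i.e. γ^4 - 256γ^2 + 7056 = 0. So γ is a root of x^4 - 256x^2 + 7056. This polynomial is irreducible over Q: it has no rational root (each ±√106 ± √22 is irrational), and any factorization into two quadratics over Q would force √(2332) ∈ Q (pairing opposite roots) or √106, √22 ∈ Q (other pairings), all impossible. Hence [Q(γ):Q] = 4 = [Q(√106, √22):Q], so Q(γ) = Q(√106, √22).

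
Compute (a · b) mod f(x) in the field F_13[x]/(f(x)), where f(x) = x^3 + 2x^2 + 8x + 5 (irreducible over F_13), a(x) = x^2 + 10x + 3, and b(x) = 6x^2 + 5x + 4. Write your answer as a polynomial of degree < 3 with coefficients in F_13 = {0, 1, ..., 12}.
a · b ≡ 9x^2 + 4x + 7 (mod f(x))

Multiply in F_13[x]: a(x)·b(x) = (x^2 + 10x + 3)·(6x^2 + 5x + 4) = 6x^4 + 7x^2 + 3x + 12. This has degree ≥ 3, so divide by f(x) over F_13: 6x^4 + 7x^2 + 3x + 12 = (6x + 1)·(x^3 + 2x^2 + 8x + 5) + (9x^2 + 4x + 7). Hence a·b ≡ 9x^2 + 4x + 7 (mod f). (F_13[x]/(f) is a field with 13^3 = 2197 elements since f is irreducible of degree 3.)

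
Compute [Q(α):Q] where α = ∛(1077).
[Q(α):Q] = 3

The minimal polynomial of α is x^3 - 1077, irreducible over Q since 1077 is not a perfect cube (so x^3 - 1077 has no rational root). Hence [Q(α):Q] = deg(m_α) = 3.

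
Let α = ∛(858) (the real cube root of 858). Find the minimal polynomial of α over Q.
m_α(x) = x^3 - 858

α satisfies α^3 = 858, so x^3 - 858 annihilates α. By the rational root test, a rational root p/q (in lowest terms) of x^3 - 858 would satisfy p^3 = 858 q^3, forcing q = 1 and p^3 = 858; but 858 is not a perfect cube, contradiction. A monic cubic over Q with no rational root is irreducible (any nontrivial factorization would include a linear factor). Hence x^3 - 858 is the minimal polynomial of α, and in particular [Q(α):Q] = 3.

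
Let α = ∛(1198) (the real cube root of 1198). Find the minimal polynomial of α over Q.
m_α(x) = x^3 - 1198

α satisfies α^3 = 1198, so x^3 - 1198 annihilates α. By the rational root test, a rational root p/q (in lowest terms) of x^3 - 1198 would satisfy p^3 = 1198 q^3, forcing q = 1 and p^3 = 1198; but 1198 is not a perfect cube, contradiction. A monic cubic over Q with no rational root is irreducible (any nontrivial factorization would include a linear factor). Hence x^3 - 1198 is the minimal polynomial of α, and in particular [Q(α):Q] = 3.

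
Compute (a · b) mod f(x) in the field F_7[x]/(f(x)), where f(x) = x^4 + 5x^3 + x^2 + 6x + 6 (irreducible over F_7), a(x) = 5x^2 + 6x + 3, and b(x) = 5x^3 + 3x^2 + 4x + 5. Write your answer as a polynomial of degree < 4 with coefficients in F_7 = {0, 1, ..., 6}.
a · b ≡ x^3 + 2x^2 + x + 5 (mod f(x))

Multiply in F_7[x]: a(x)·b(x) = (5x^2 + 6x + 3)·(5x^3 + 3x^2 + 4x + 5) = 4x^5 + 3x^4 + 4x^3 + 2x^2 + 1. This has degree ≥ 4, so divide by f(x) over F_7: 4x^5 + 3x^4 + 4x^3 + 2x^2 + 1 = (4x + 4)·(x^4 + 5x^3 + x^2 + 6x + 6) + (x^3 + 2x^2 + x + 5). Hence a·b ≡ x^3 + 2x^2 + x + 5 (mod f). (F_7[x]/(f) is a field with 7^4 = 2401 elements since f is irreducible of degree 4.)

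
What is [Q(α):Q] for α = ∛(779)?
[Q(α):Q] = 3

The minimal polynomial of α is x^3 - 779, irreducible over Q since 779 is not a perfect cube (so x^3 - 779 has no rational root). Hence [Q(α):Q] = deg(m_α) = 3.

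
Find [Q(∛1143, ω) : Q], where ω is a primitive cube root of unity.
[Q(∛1143, ω) : Q] = 6

[Q(∛1143):Q] = 3 (min poly x^3 - 1143, irreducible since 1143 is not a perfect cube). [Q(ω):Q] = 2 (min poly x^2 + x + 1). Since Q(∛1143) ⊂ R and ω ∉ R, we have ω ∉ Q(∛1143), so x^2 + x + 1 remains irreducible over Q(∛1143) and [Q(∛1143, ω) : Q(∛1143)] = 2. By the tower law, [Q(∛1143, ω) : Q] = 3 · 2 = 6. (In fact Q(∛1143, ω) is the splitting field of x^3 - 1143 over Q.)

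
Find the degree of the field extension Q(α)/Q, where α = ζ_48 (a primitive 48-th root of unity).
[Q(α):Q] = 16

The minimal polynomial of ζ_48 over Q is the 48-th cyclotomic polynomial Φ_48(x), which is irreducible over Q and has degree φ(48) = 16. Hence [Q(α):Q] = φ(48) = 16.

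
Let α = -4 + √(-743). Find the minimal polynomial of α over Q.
m_α(x) = x^2 + 8x + 759

From α + 4 = √(-743), squaring gives (α + 4)^2 = -743, i.e. α^2 + 8α + 16 = -743, so α^2 + 8α + 759 = 0. The discriminant of x^2 + 8x + 759 is (8)^2 - 4·(759) = 64 - 3036 = -2972, and 4·(-743) is not a perfect square in Q since -743 is squarefree and ≠ 1. Hence x^2 + 8x + 759 is irreducible over Q and is the minimal polynomial of α.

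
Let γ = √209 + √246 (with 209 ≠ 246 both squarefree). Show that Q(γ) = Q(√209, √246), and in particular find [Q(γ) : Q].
[Q(γ) : Q] = 4 (equivalently, Q(γ) = Q(√209, √246))

Obviously Q(γ) ⊆ Q(√209, √246), and [Q(√209, √246):Q] = 4 (since 209, 246 are distinct squarefree integers > 1 with 51414 not a perfect square). To show equality we compute the minimal polynomial of γ. From γ = √209 + √246: γ^2 = 209 + 2√(51414) + 246 = 455 + 2√(51414), so γ^2 - 455 = 2√(51414); squaring, (γ^2 - 455)^2 = 4·51414, i.e. γ^4 - 910γ^2 + 207025 - 205656 = 0, i.e. γ^4 - 910γ^2 + 1369 = 0. So γ is a root of x^4 - 910x^2 + 1369. This polynomial is irreducible over Q: it has no rational root (each ±√209 ± √246 is irrational), and any factorization into two quadratics over Q would force √(51414) ∈ Q (pairing opposite roots) or √209, √246 ∈ Q (other pairings), all impossible. Hence [Q(γ):Q] = 4 = [Q(√209, √246):Q], so Q(γ) = Q(√209, √246).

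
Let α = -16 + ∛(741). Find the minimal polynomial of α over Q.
m_α(x) = x^3 + 48x^2 + 768x + 3355

Set β = α + 16 = ∛(741), so β^3 = 741. Then (α + 16)^3 - 741 = 0, i.e. α is a root of g(x) = (x + 16)^3 - 741 = x^3 + 48x^2 + 768x + 3355. Since g(x) = h(x + 16) where h(x) = x^3 - 741, and h is irreducible over Q (because 741 is not a perfect cube, so h has no rational root, and a monic cubic with no rational root is irreducible), g is also irreducible (irreducibility is preserved under the substitution x → x + 16). Hence m_α(x) = x^3 + 48x^2 + 768x + 3355.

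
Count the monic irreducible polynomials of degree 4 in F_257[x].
There are 1090601088 monic irreducible polynomials of degree 4 over F_257

Each element of F_{257^4} that lies in no proper subfield is a root of exactly one monic irreducible of degree 4 over F_257, and each such polynomial has 4 distinct roots in F_{257^4}. By Möbius inversion the count is N_257(4) = (1/4) Σ_{d|4} μ(4/d) · 257^d = (1/4)(μ(4)·257^1 + μ(2)·257^2 + μ(1)·257^4) = 4362404352/4 = 1090601088.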